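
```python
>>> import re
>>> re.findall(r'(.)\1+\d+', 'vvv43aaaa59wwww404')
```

['v', 'a', 'w']

A backreference is literal: `\1` must see the identical characters the first group matched.
Walking the string: at [0:5] match 'vvv43', group 1 = 'v'; at [5:11] match 'aaaa59', group 1 = 'a'; at [11:18] match 'wwww404', group 1 = 'w'.
One capturing group, so `findall` returns just the captured substring from each match — 3 in all.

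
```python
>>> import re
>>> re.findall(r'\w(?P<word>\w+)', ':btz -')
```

['tz']

Pattern: a word character; then one or more of a word character (captured as 'word').
Matches: at [1:4] match 'btz', group 1 = 'tz'.
One capturing group, so `findall` returns just the captured substring from the one match — 1 in all.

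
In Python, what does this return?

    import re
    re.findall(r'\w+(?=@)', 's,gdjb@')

The lookaround is zero-width — it requires the adjacent text to match without consuming it, so the asserted text isn't part of the match.
`findall` yields the raw match text (1 of them) because the pattern has no groups.

['gdjb']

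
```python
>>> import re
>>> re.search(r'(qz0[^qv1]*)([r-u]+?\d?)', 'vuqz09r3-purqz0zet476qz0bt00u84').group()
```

'qz09r3-pur'

The pattern matches the literal 'qz0', then zero or more of any character except [qv1] (captured); then one or more of a character in [r-u] (lazy), then optionally a digit (captured).
`re.search` scans for the first position where the pattern succeeds.
The match spans [2:12] → 'qz09r3-pur'.
Captured: group 1 = 'qz09r3-pu', group 2 = 'r'.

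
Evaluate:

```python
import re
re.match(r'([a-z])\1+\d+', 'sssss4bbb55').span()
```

(0, 6)

`match` is anchored at position 0; if the pattern doesn't fit there, it returns None.
The match spans [0:6] → 'sssss4'.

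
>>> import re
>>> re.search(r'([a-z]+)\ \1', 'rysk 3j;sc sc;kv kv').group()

A backreference is literal: `\1` must see the identical characters the first group matched.
`re.search` tries every starting position until one works.
The match spans [8:13] → 'sc sc'.
Captured: group 1 = 'sc'.

'sc sc'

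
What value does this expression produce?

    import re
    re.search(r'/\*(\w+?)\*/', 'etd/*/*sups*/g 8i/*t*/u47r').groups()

Unlike `match`, `search` isn't anchored — it looks for the pattern anywhere in the string.
The match spans [5:13] → '/*sups*/'.
Captured: group 1 = 'sups'.

('sups',)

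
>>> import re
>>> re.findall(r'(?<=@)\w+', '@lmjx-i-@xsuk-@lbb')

['lmjx', 'xsuk', 'lbb']

The lookaround is zero-width — it requires the adjacent text to match without consuming it, so the asserted text isn't part of the match.
No capturing groups, so `findall` returns the 3 full match strings.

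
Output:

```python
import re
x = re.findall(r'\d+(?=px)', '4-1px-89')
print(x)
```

Because the assertion is zero-width, the text it checks is not consumed and won't appear in the result.
`findall` yields the raw match text (1 of them) because the pattern has no groups.

['1']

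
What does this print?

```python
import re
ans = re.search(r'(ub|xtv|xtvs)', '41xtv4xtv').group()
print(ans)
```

The match spans [2:5] → 'xtv'.

xtv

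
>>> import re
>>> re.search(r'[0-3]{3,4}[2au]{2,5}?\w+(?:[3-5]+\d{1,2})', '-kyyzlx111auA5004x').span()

(7, 16)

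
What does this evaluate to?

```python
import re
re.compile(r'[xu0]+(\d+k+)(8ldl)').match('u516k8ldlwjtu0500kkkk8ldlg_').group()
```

'u516k8ldl'

The pattern matches one or more of one of [xu0]; then one or more of a digit, then one or more of the literal 'k' (captured); then the literal '8l', then the literal 'dl' (captured).
`re.match` won't scan ahead — the pattern has to work from the very first character.
The match spans [0:9] → 'u516k8ldl'.
Captured: group 1 = '516k', group 2 = '8ldl'.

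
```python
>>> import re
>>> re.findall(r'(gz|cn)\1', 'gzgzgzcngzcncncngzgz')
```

The backreference `\1` re-matches whatever the first group consumed, character for character.
Scanning left to right: at [0:4] match 'gzgz', group 1 = 'gz'; at [10:14] match 'cncn', group 1 = 'cn'; at [16:20] match 'gzgz', group 1 = 'gz'.
One capturing group, so `findall` returns just the captured substring from each match — 3 in all.

['gz', 'cn', 'gz']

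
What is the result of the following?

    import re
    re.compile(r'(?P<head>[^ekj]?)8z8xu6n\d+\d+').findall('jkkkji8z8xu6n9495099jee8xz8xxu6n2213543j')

This matches optionally any character except [ekj] (captured as 'head'); then the literal '8', then the literal 'z8x', then the literal 'u6n'; then one or more of a digit, then one or more of a digit.
Walking the string: at [5:20] match 'i8z8xu6n9495099', group 1 = 'i'.
`findall` collects group 1 from the one match (1 total).

['i']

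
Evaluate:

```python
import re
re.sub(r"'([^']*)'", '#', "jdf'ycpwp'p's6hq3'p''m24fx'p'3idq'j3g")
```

`sub` substitutes '#' at each match site.

"jdf#p#p#m24fx#3idq'j3g"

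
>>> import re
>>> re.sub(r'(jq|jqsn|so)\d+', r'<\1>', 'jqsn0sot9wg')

Matches: at [0:5] → 'jqsn0'.
`\1` in the replacement pulls in group 1's text for each match.

'<jqsn>sot9wg'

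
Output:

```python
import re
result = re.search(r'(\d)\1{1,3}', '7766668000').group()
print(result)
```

`\1` has to match the exact text group 1 already captured.
The match spans [0:2] → '77'.

77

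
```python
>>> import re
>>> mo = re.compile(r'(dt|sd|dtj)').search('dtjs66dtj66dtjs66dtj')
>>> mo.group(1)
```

'dt'

Alternation tries branches left to right and keeps the first one that lets the overall match succeed at that position.
`re.search` tries every starting position until one works.
The match spans [0:2] → 'dt'.
Captured: group 1 = 'dt'.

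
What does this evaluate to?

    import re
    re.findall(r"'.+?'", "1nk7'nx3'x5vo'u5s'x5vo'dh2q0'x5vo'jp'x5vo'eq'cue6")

["'nx3'", "'u5s'", "'dh2q0'", "'jp'", "'eq'"]

With the lazy modifier that quantifier settles for the fewest repetitions that let the rest of the pattern succeed (the atoms after it are unaffected and can still be greedy).
Matches: at [4:9] → "'nx3'"; at [13:18] → "'u5s'"; at [22:29] → "'dh2q0'"; at [33:37] → "'jp'"; at [41:45] → "'eq'".
Since nothing is captured, `findall` lists the 5 matched substrings directly.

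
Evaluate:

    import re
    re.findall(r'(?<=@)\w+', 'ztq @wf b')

The lookaround is zero-width — it requires the adjacent text to match without consuming it, so the asserted text isn't part of the match.
No capturing groups, so `findall` returns the 1 full match string.

['wf']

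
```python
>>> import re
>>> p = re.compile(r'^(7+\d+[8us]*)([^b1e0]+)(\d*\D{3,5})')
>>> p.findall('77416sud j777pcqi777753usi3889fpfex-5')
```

[('77416su', 'd j777pcqi777753usi3889fpf', 'ex-')]

With 3 capturing groups, `findall` returns a 3-tuple per match.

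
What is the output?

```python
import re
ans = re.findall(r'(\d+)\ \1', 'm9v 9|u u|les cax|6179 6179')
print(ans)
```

After group 1 captures some text, `\1` only succeeds where that same text appears again.
Scanning left to right: at [18:27] match '6179 6179', group 1 = '6179'.
With a single group, `findall` returns only what that group captured — 1 item.

['6179']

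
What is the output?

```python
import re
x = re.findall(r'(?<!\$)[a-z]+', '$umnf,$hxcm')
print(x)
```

A negative assertion filters positions out without eating any characters.
With no groups in the pattern, `findall` gives back each whole match — 2 here.

['mnf', 'xcm']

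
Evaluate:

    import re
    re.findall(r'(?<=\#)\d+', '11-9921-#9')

['9']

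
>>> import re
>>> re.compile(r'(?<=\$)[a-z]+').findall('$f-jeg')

Lookahead/lookbehind check context without consuming it, so the matched span excludes the asserted characters.
Matches: at [1:2] → 'f'.
Since nothing is captured, `findall` lists the 1 matched substring directly.

['f']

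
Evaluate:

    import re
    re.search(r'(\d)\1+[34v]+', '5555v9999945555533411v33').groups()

('5',)

The match spans [0:5] → '5555v'.
Captured: group 1 = '5'.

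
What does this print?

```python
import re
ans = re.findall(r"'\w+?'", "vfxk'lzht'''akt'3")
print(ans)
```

Walking the string: at [4:10] → "'lzht'"; at [11:16] → "'akt'".
Since nothing is captured, `findall` lists the 2 matched substrings directly.

["'lzht'", "'akt'"]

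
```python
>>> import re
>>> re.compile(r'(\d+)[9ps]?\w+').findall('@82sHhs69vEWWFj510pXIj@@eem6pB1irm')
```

['82', '6']

This matches one or more of a digit (captured); then optionally one of [9ps], then one or more of a word character.
Because there's exactly one group, `findall` drops the full match and keeps group 1 from each hit.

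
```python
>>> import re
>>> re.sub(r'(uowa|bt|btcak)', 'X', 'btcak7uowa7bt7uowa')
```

Alternation isn't longest-match — the leftmost alternative that fits at this position is chosen.
Matches: at [0:2] → 'bt'; at [6:10] → 'uowa'; at [11:13] → 'bt'; at [14:18] → 'uowa'.
Every occurrence is swapped for 'X'.

'Xcak7X7X7X'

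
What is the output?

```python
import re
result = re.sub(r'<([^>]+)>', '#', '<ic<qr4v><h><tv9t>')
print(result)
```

###

Every occurrence is swapped for '#'.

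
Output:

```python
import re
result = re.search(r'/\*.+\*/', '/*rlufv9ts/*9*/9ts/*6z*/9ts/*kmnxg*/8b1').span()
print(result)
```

The match spans [0:36] → '/*rlufv9ts/*9*/9ts/*6z*/9ts/*kmnxg*/'.

(0, 36)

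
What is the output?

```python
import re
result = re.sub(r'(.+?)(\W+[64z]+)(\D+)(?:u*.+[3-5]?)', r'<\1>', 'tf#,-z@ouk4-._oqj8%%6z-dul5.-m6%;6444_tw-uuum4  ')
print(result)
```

The pattern matches one or more of any character (lazy) (captured); then one or more of a non-word character, then one or more of one of [64z] (captured); then one or more of a non-digit (captured); then zero or more of the literal 'u', then one or more of any character, then optionally a character in [3-5] (non-capturing group).
With the lazy modifier that quantifier settles for the fewest repetitions that let the rest of the pattern succeed (the atoms after it are unaffected and can still be greedy).
Matches: at [0:48] → 'tf#,-z@ouk4-._oqj8%%6z-dul5.-m6%;6444_tw-uuum4  '.
Each match is replaced using the text its own group 1 captured.

<tf>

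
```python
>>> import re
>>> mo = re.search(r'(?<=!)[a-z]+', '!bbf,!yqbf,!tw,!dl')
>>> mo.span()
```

The positive lookaround only admits positions where the adjacent text matches; those characters stay outside the span.
`re.search` tries every starting position until one works.
The match spans [1:4] → 'bbf'.

(1, 4)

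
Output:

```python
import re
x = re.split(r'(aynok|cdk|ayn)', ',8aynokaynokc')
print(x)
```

[',8', 'aynok', '', 'aynok', 'c']

Alternation isn't longest-match — the leftmost alternative that fits at this position is chosen.
The group in the pattern means `split` returns the separators' captures alongside the pieces.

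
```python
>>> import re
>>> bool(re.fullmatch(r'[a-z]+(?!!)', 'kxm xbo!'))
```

For `fullmatch`, every character of the input must be accounted for by the pattern.
Here there's no way to consume every character, so the call returns None, and `bool(None)` is False.

False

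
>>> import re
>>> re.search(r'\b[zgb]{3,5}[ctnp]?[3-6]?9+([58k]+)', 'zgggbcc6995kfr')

None

This matches a word boundary (`\b`, zero-width); then 3 to 5 of one of [zgb], then optionally one of [ctnp], then optionally a character in [3-6]; then one or more of a literal '9'; then one or more of one of [58k] (captured).
Unlike `match`, `search` isn't anchored — it looks for the pattern anywhere in the string.
Here no position works, so the call returns None.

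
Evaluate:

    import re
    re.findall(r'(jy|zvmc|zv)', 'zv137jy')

Walking the string: at [0:2] match 'zv', group 1 = 'zv'; at [5:7] match 'jy', group 1 = 'jy'.
Because there's exactly one group, `findall` drops the full match and keeps group 1 from each hit.

['zv', 'jy']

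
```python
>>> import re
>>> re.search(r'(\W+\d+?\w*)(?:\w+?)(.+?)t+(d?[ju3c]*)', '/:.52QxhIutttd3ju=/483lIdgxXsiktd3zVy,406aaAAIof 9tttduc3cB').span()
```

Because the quantifier is non-greedy, it stops expanding at the earliest point where the rest of the pattern can succeed.
The match spans [0:34] → '/:.52QxhIutttd3ju=/483lIdgxXsiktd3'.

(0, 34)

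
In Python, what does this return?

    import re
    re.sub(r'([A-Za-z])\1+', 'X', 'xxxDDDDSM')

After group 1 captures some text, `\1` only succeeds where that same text appears again.
Matches: at [0:3] → 'xxx'; at [3:7] → 'DDDD'.
Each match is replaced by 'X'.

'XXSM'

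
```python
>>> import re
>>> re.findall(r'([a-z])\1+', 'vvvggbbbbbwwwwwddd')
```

['v', 'g', 'b', 'w', 'd']

After group 1 captures some text, `\1` only succeeds where that same text appears again.
One capturing group, so `findall` returns just the captured substring from each match — 5 in all.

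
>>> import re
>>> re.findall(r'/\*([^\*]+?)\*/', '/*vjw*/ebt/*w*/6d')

['vjw', 'w']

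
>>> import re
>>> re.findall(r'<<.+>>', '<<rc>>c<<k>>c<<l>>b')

Walking the string: at [0:18] → '<<rc>>c<<k>>c<<l>>'.
`findall` yields the raw match text (1 of them) because the pattern has no groups.

['<<rc>>c<<k>>c<<l>>']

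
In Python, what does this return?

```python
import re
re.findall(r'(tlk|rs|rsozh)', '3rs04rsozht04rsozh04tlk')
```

['rs', 'rs', 'rs', 'tlk']

Alternation tries branches left to right and keeps the first one that lets the overall match succeed at that position.
Matches: at [1:3] match 'rs', group 1 = 'rs'; at [5:7] match 'rs', group 1 = 'rs'; at [13:15] match 'rs', group 1 = 'rs'; at [20:23] match 'tlk', group 1 = 'tlk'.
With a single group, `findall` returns only what that group captured — 4 items.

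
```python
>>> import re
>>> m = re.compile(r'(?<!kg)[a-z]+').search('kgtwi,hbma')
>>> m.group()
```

'kgtwi'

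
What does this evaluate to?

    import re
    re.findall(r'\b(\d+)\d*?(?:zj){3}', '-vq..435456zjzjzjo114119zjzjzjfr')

['435456']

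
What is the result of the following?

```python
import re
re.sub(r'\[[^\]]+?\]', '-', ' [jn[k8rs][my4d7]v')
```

' --v'

Matches: at [1:10] → '[jn[k8rs]'; at [10:17] → '[my4d7]'.
Every occurrence is swapped for '-'.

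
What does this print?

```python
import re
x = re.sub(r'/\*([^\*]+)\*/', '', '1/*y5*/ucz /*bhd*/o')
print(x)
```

1ucz o

Matches: at [1:7] → '/*y5*/'; at [11:18] → '/*bhd*/'.
Each match is replaced by ''.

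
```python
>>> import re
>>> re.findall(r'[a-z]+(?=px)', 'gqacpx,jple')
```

['gqac']

The lookaround is zero-width — it requires the adjacent text to match without consuming it, so the asserted text isn't part of the match.
No capturing groups, so `findall` returns the 1 full match string.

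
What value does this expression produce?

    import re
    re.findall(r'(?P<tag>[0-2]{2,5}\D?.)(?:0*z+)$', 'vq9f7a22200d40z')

['22200d4']

Pattern: 2 to 5 of a character in [0-2], then optionally a non-digit, then any character (captured as 'tag'); then zero or more of the literal '0', then one or more of a literal 'z' (non-capturing group); then anchored at the end.
Matches: at [6:15] match '22200d40z', group 1 = '22200d4'.
One capturing group, so `findall` returns just the captured substring from the one match — 1 in all.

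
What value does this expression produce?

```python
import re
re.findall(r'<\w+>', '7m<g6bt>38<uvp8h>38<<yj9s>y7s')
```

Matches: at [2:8] → '<g6bt>'; at [10:17] → '<uvp8h>'; at [20:26] → '<yj9s>'.
No capturing groups, so `findall` returns the 3 full match strings.

['<g6bt>', '<uvp8h>', '<yj9s>']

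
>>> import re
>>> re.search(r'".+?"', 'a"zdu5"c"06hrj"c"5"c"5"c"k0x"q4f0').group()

Because the quantifier is non-greedy, it stops expanding at the earliest point where the rest of the pattern can succeed.
The match spans [1:7] → '"zdu5"'.

'"zdu5"'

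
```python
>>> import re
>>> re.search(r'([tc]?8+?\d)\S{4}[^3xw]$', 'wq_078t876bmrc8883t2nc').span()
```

(13, 22)

This matches optionally one of [tc], then one or more of a literal '8' (lazy), then a digit (captured); then exactly 4 of a non-whitespace character, then any character except [3xw]; then anchored at the end.
`re.search` tries every starting position until one works.
The match spans [13:22] → 'c8883t2nc'.
Captured: group 1 = 'c888'.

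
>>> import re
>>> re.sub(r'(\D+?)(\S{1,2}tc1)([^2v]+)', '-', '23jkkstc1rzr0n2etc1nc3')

This matches one or more of a non-digit (lazy) (captured); then 1 to 2 of a non-whitespace character, then the literal 'tc1' (captured); then one or more of any character except [2v] (captured).
Matches: at [2:14] → 'jkkstc1rzr0n'.
Every occurrence is swapped for '-'.

'23-2etc1nc3'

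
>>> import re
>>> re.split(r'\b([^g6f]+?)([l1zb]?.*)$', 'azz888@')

This matches a word boundary (`\b`, zero-width); then one or more of any character except [g6f] (lazy) (captured); then optionally one of [l1zb], then zero or more of any character (captured); then anchored at the end.
Matches to split on: at [0:7] → 'azz888@'.
Because the pattern has a capturing group, `split` also inserts each captured text between the pieces.

['', 'a', 'zz888@', '']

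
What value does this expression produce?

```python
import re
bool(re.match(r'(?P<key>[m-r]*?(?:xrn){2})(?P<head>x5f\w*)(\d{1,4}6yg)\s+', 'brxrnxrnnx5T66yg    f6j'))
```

This matches zero or more of a character in [m-r] (lazy), then the literal 'xrn' repeated 2 times (captured as 'key'); then the literal 'x5f', then zero or more of a word character (captured as 'head'); then 1 to 4 of a digit, then the literal '6yg' (captured); then one or more of whitespace.
With `match`, the pattern is implicitly anchored at the beginning.
Here position 0 doesn't satisfy it, so the call returns None, and `bool(None)` is False.

False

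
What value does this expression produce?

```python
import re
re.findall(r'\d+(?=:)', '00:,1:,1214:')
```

['00', '1', '1214']

The lookaround is zero-width — it requires the adjacent text to match without consuming it, so the asserted text isn't part of the match.
Since nothing is captured, `findall` lists the 3 matched substrings directly.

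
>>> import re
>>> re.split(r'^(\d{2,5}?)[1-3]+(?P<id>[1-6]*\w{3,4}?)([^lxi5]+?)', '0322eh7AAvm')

['', '03', 'eh7', 'A', 'Avm']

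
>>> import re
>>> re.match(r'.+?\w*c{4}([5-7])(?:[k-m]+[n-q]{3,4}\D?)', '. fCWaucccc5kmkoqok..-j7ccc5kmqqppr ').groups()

('5',)

The pattern matches one or more of any character (lazy); then zero or more of a word character, then exactly 4 of the literal 'c'; then a character in [5-7] (captured); then one or more of a character in [k-m], then 3 to 4 of a character in [n-q], then optionally a non-digit (non-capturing group).
`match` is anchored at position 0; if the pattern doesn't fit there, it returns None.
The match spans [0:19] → '. fCWaucccc5kmkoqok'.
Captured: group 1 = '5'.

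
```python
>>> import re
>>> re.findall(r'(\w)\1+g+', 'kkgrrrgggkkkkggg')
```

['k', 'r', 'k']

`\1` is not a pattern — it's the concrete string captured by group 1, re-applied verbatim.
One capturing group, so `findall` returns just the captured substring from each match — 3 in all.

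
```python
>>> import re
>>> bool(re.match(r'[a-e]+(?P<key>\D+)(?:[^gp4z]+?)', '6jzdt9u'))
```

False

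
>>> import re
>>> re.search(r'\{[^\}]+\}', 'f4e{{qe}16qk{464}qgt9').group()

`search` walks the string left to right and returns the first match it finds.
The match spans [3:8] → '{{qe}'.

'{{qe}'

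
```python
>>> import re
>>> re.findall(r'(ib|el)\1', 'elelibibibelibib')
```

['el', 'ib', 'ib']

A backreference is literal: `\1` must see the identical characters the first group matched.
Walking the string: at [0:4] match 'elel', group 1 = 'el'; at [4:8] match 'ibib', group 1 = 'ib'; at [12:16] match 'ibib', group 1 = 'ib'.
One capturing group, so `findall` returns just the captured substring from each match — 3 in all.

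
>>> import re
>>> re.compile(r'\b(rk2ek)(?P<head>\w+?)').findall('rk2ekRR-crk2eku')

[('rk2ek', 'R')]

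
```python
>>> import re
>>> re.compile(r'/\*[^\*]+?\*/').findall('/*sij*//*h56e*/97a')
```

['/*sij*/', '/*h56e*/']

Walking the string: at [0:7] → '/*sij*/'; at [7:15] → '/*h56e*/'.
Since nothing is captured, `findall` lists the 2 matched substrings directly.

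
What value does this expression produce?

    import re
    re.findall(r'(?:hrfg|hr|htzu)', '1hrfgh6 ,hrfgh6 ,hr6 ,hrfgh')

['hrfg', 'hrfg', 'hr', 'hrfg']

Alternation isn't longest-match — the leftmost alternative that fits at this position is chosen.
Scanning left to right: at [1:5] → 'hrfg'; at [9:13] → 'hrfg'; at [17:19] → 'hr'; at [22:26] → 'hrfg'.
`findall` yields the raw match text (4 of them) because the pattern has no groups.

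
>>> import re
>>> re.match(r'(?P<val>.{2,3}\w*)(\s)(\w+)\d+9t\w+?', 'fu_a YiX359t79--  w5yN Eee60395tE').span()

`re.match` only tries the pattern at the start of the string.
The match spans [0:13] → 'fu_a YiX359t7'.

(0, 13)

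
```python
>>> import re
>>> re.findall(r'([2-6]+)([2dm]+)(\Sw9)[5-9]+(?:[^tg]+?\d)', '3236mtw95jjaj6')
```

[('3236', 'm', 'tw9')]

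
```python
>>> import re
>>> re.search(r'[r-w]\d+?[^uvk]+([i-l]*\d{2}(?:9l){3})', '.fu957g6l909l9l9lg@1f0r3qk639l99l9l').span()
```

(2, 17)

Pattern: a character in [r-w]; then one or more of a digit (lazy); then one or more of any character except [uvk]; then zero or more of a character in [i-l], then exactly 2 of a digit, then the literal '9l' repeated 3 times (captured).
Unlike `match`, `search` isn't anchored — it looks for the pattern anywhere in the string.
The match spans [2:17] → 'u957g6l909l9l9l'.
Captured: group 1 = '909l9l9l'.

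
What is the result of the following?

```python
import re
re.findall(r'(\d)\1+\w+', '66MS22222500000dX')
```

`\1` is not a pattern — it's the concrete string captured by group 1, re-applied verbatim.
Walking the string: at [0:17] match '66MS22222500000dX', group 1 = '6'.
`findall` collects group 1 from the one match (1 total).

['6']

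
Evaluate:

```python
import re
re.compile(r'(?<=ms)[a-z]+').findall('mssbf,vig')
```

['sbf']

Lookahead/lookbehind check context without consuming it, so the matched span excludes the asserted characters.
With no groups in the pattern, `findall` gives back each whole match — 1 here.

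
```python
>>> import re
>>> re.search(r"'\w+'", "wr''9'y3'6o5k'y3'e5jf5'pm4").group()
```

"'9'"

`search` walks the string left to right and returns the first match it finds.
The match spans [3:6] → "'9'".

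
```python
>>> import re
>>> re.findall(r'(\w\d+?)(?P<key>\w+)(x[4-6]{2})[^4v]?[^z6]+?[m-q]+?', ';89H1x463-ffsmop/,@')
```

[('89', 'H1', 'x46')]

Pattern: a word character, then one or more of a digit (lazy) (captured); then one or more of a word character (captured as 'key'); then a literal 'x', then exactly 2 of a character in [4-6] (captured); then optionally any character except [4v], then one or more of any character except [z6] (lazy), then one or more of a character in [m-q] (lazy).
With 3 capturing groups, `findall` returns a 3-tuple per match.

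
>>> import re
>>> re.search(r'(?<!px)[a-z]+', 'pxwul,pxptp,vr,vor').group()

The negative lookahead/lookbehind blocks any match where the forbidden context is present.
Unlike `match`, `search` isn't anchored — it looks for the pattern anywhere in the string.
The match spans [0:5] → 'pxwul'.

'pxwul'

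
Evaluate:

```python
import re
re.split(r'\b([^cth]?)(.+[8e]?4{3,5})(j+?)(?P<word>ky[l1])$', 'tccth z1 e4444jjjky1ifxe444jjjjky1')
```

['', '', 'tccth z1 e4444jjjky1ifxe444', 'jjjj', 'ky1', '']

Because the pattern has a capturing group, `split` also inserts each captured text between the pieces.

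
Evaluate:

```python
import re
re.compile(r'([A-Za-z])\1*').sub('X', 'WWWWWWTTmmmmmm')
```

'XXX'

The backreference `\1` re-matches whatever the first group consumed, character for character.
Matches: at [0:6] → 'WWWWWW'; at [6:8] → 'TT'; at [8:14] → 'mmmmmm'.
Each match is replaced by 'X'.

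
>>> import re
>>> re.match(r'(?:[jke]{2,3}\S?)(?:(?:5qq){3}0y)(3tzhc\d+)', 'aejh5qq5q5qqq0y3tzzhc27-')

`re.match` won't scan ahead — the pattern has to work from the very first character.
Here the string doesn't start with a match, so the call returns None.

None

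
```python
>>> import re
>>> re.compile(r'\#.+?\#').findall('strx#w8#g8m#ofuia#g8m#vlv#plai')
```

A non-greedy quantifier consumes as few characters as it can — just enough that the remainder of the pattern still matches from where it stops; whatever follows it matches normally.
`findall` yields the raw match text (3 of them) because the pattern has no groups.

['#w8#', '#ofuia#', '#vlv#']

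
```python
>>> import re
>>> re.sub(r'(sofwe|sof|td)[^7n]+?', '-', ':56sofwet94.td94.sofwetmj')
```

`|` is ordered: at each position the engine commits to the first alternative that works.
`sub` substitutes '-' at each match site.

':56-94.-4.-mj'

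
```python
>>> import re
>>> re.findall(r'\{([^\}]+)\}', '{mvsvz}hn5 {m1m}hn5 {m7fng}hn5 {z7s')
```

['mvsvz', 'm1m', 'm7fng']

One capturing group, so `findall` returns just the captured substring from each match — 3 in all.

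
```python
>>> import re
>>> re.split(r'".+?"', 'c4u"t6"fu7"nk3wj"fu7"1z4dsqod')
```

['c4u', 'fu7', 'fu7"1z4dsqod']

A `+?`/`*?`/`{m,n}?` starts at its minimum and grows only as far as needed for what follows to match.
Matches to split on: at [3:7] → '"t6"'; at [10:17] → '"nk3wj"'.
Each match becomes a cut point; 3 segments remain.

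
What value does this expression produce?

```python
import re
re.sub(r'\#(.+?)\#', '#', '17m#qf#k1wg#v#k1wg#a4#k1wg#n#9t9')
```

'17m#k1wg#k1wg#k1wg#9t9'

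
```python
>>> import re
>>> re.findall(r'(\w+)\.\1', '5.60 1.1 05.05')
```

After group 1 captures some text, `\1` only succeeds where that same text appears again.
One capturing group, so `findall` returns just the captured substring from each match — 2 in all.

['1', '05']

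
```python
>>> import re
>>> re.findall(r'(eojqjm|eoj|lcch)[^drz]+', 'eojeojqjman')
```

Matches: at [0:11] match 'eojeojqjman', group 1 = 'eoj'.
Because there's exactly one group, `findall` drops the full match and keeps group 1 from the one hit.

['eoj']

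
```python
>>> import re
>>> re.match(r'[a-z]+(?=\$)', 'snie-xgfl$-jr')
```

`match` is anchored at position 0; if the pattern doesn't fit there, it returns None.
Here the string doesn't start with a match, so the call returns None.

None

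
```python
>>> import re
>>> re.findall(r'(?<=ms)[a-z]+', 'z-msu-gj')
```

The lookaround is zero-width — it requires the adjacent text to match without consuming it, so the asserted text isn't part of the match.
Matches: at [4:5] → 'u'.
With no groups in the pattern, `findall` gives back each whole match — 1 here.

['u']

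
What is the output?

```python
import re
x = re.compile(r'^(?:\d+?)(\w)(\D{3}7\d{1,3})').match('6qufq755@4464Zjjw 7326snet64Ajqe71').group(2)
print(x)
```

ufq755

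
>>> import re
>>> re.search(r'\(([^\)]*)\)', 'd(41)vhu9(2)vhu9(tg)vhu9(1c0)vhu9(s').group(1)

'41'

Unlike `match`, `search` isn't anchored — it looks for the pattern anywhere in the string.
The match spans [1:5] → '(41)'.
Captured: group 1 = '41'.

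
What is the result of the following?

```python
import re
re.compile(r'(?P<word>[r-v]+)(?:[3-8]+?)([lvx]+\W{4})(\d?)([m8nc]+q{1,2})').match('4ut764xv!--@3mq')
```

Pattern: one or more of a character in [r-v] (captured as 'word'); then one or more of a character in [3-8] (lazy) (non-capturing group); then one or more of one of [lvx], then exactly 4 of a non-word character (captured); then optionally a digit (captured); then one or more of one of [m8nc], then 1 to 2 of a literal 'q' (captured).
With `match`, the pattern is implicitly anchored at the beginning.
Here the string doesn't start with a match, so the call returns None.

None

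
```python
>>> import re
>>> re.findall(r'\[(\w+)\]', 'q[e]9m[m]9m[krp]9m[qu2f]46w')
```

`findall` collects group 1 from each match (4 total).

['e', 'm', 'krp', 'qu2f']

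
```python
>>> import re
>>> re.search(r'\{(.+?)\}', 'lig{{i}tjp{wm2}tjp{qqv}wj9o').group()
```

'{{i}'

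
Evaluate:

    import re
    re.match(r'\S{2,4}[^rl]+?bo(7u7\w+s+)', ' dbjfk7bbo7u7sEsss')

This matches 2 to 4 of a non-whitespace character; then one or more of any character except [rl] (lazy), then the literal 'bo'; then the literal '7u7', then one or more of a word character, then one or more of a literal 's' (captured).
`re.match` won't scan ahead — the pattern has to work from the very first character.
Here the string doesn't start with a match, so the call returns None.

None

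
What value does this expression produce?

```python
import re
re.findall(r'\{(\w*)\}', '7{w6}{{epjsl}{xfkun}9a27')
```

['w6', 'epjsl', 'xfkun']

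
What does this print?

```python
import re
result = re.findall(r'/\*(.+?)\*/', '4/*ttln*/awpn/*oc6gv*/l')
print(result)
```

['ttln', 'oc6gv']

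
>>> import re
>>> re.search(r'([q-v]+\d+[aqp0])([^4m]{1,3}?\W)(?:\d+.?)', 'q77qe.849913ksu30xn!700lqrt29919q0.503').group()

'q77qe.849913k'

This matches one or more of a character in [q-v], then one or more of a digit, then one of [aqp0] (captured); then 1 to 3 of any character except [4m] (lazy), then a non-word character (captured); then one or more of a digit, then optionally any character (non-capturing group).
`re.search` tries every starting position until one works.
The match spans [0:13] → 'q77qe.849913k'.
Captured: group 1 = 'q77q', group 2 = 'e.'.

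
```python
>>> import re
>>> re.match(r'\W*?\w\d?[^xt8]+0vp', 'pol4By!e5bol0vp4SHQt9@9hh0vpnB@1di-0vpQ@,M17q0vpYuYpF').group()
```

'pol4By!e5bol0vp'

With `match`, the pattern is implicitly anchored at the beginning.
The match spans [0:15] → 'pol4By!e5bol0vp'.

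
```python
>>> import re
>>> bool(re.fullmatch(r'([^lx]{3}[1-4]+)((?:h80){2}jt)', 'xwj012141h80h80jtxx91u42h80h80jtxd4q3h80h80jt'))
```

The pattern matches exactly 3 of any character except [lx], then one or more of a character in [1-4] (captured); then the literal 'h80' repeated 2 times, then the literal 'jt' (captured).
For `fullmatch`, every character of the input must be accounted for by the pattern.
Here the pattern can't cover the whole string, so the call returns None, and `bool(None)` is False.

False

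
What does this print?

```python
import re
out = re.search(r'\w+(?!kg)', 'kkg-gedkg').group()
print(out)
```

A negative assertion filters positions out without eating any characters.
The match spans [0:3] → 'kkg'.

kkg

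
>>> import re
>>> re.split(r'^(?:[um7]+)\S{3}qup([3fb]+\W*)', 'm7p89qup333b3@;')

This matches anchored at the start of the string; then one or more of one of [um7] (non-capturing group); then exactly 3 of a non-whitespace character, then the literal 'qup'; then one or more of one of [3fb], then zero or more of a non-word character (captured).
Matches to split on: at [0:15] → 'm7p89qup333b3@;'.
With a capturing group present, the delimiter's captured portion is kept in the result list.

['', '333b3@;', '']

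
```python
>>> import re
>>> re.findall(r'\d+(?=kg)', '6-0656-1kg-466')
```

['1']

The lookaround is zero-width — it requires the adjacent text to match without consuming it, so the asserted text isn't part of the match.
Walking the string: at [7:8] → '1'.
With no groups in the pattern, `findall` gives back each whole match — 1 here.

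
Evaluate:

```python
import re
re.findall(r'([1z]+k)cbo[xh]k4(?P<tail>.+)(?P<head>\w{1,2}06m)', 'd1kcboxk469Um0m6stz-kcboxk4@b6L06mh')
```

The pattern matches one or more of one of [1z], then a literal 'k' (captured); then the literal 'cbo', then one of [xh], then the literal 'k4'; then one or more of any character (captured as 'tail'); then 1 to 2 of a word character, then the literal '06m' (captured as 'head').
With 3 capturing groups, `findall` returns a 3-tuple per match.

[('1k', '69Um0m6stz-kcboxk4@b6', 'L06m')]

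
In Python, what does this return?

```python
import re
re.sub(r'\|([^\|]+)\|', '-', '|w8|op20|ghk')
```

Matches: at [0:4] → '|w8|'.
Each match is replaced by '-'.

'-op20|ghk'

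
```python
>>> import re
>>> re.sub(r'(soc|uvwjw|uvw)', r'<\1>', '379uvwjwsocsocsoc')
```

The regex engine tests alternatives in the order written; an earlier branch that matches wins even if a later one would match more.
The replacement refers to a captured group, so each match is rewritten using its own captured text.

'379<uvwjw><soc><soc><soc>'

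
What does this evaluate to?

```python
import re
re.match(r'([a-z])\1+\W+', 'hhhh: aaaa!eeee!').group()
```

'hhhh: '

The backreference `\1` re-matches whatever the first group consumed, character for character.
`match` is anchored at position 0; if the pattern doesn't fit there, it returns None.
The match spans [0:6] → 'hhhh: '.
Captured: group 1 = 'h'.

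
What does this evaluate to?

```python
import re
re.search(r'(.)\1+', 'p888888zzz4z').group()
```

`\1` is not a pattern — it's the concrete string captured by group 1, re-applied verbatim.
The match spans [1:7] → '888888'.

'888888'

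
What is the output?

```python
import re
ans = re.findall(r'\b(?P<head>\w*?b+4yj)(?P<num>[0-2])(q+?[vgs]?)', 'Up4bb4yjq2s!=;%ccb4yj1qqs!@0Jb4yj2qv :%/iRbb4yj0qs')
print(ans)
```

[('ccb4yj', '1', 'q'), ('0Jb4yj', '2', 'qv'), ('iRbb4yj', '0', 'qs')]

This matches a word boundary (`\b`, zero-width); then zero or more of a word character (lazy), then one or more of a literal 'b', then the literal '4yj' (captured as 'head'); then a character in [0-2] (captured as 'num'); then one or more of a literal 'q' (lazy), then optionally one of [vgs] (captured).
A non-greedy quantifier consumes as few characters as it can — just enough that the remainder of the pattern still matches from where it stops; whatever follows it matches normally.
Scanning left to right: at [15:23] match 'ccb4yj1q', groups = ('ccb4yj', '1', 'q'); at [27:36] match '0Jb4yj2qv', groups = ('0Jb4yj', '2', 'qv'); at [40:50] match 'iRbb4yj0qs', groups = ('iRbb4yj', '0', 'qs').
`findall` packs the 3 group values into a tuple for every match.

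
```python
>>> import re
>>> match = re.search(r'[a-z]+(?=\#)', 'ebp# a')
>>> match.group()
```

'ebp'

Because the assertion is zero-width, the text it checks is not consumed and won't appear in the result.
Unlike `match`, `search` isn't anchored — it looks for the pattern anywhere in the string.
The match spans [0:3] → 'ebp'.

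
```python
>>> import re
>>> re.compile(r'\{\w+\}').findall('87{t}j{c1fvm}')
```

['{t}', '{c1fvm}']

Scanning left to right: at [2:5] → '{t}'; at [6:13] → '{c1fvm}'.
With no groups in the pattern, `findall` gives back each whole match — 2 here.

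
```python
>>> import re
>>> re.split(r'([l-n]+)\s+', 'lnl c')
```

The pattern matches one or more of a character in [l-n] (captured); then one or more of whitespace.
Matches to split on: at [0:4] → 'lnl '.
`re.split` interleaves the captured-group text with the surrounding fragments.

['', 'lnl', 'c']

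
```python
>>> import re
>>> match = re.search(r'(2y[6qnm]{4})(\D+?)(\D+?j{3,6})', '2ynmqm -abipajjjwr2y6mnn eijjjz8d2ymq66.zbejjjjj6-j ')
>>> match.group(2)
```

The match spans [0:16] → '2ynmqm -abipajjj'.
Captured: group 1 = '2ynmqm', group 2 = ' ', group 3 = '-abipajjj'.

' '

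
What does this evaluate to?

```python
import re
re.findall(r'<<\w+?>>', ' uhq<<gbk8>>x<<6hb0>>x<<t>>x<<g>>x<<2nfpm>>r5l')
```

Walking the string: at [4:12] → '<<gbk8>>'; at [13:21] → '<<6hb0>>'; at [22:27] → '<<t>>'; at [28:33] → '<<g>>'; at [34:43] → '<<2nfpm>>'.
With no groups in the pattern, `findall` gives back each whole match — 5 here.

['<<gbk8>>', '<<6hb0>>', '<<t>>', '<<g>>', '<<2nfpm>>']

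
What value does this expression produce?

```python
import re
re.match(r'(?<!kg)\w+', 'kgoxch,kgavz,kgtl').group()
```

The negative lookahead/lookbehind blocks any match where the forbidden context is present.
With `match`, the pattern is implicitly anchored at the beginning.
The match spans [0:6] → 'kgoxch'.

'kgoxch'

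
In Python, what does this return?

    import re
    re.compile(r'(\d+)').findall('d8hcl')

One capturing group, so `findall` returns just the captured substring from the one match — 1 in all.

['8']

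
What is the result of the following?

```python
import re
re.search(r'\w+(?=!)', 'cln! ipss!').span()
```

(0, 3)

The `(?=…)`/`(?<=…)` assertion just peeks at neighbouring text; it doesn't advance the match position.
`re.search` scans for the first position where the pattern succeeds.
The match spans [0:3] → 'cln'.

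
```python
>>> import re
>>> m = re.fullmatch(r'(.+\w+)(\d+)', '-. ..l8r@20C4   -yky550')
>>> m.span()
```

(0, 23)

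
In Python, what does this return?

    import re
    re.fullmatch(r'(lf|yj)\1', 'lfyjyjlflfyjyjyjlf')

`\1` is not a pattern — it's the concrete string captured by group 1, re-applied verbatim.
For `fullmatch`, every character of the input must be accounted for by the pattern.
Here there's no way to consume every character, so the call returns None.

None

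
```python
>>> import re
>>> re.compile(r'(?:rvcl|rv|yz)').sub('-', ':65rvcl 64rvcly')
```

':65- 64-y'

`|` is ordered: at each position the engine commits to the first alternative that works.
Each match is replaced by '-'.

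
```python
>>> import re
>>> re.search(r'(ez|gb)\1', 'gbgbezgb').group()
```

'gbgb'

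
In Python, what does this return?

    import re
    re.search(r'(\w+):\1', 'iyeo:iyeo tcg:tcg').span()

(0, 9)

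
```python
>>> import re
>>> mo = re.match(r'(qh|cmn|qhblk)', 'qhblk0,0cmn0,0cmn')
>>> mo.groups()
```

('qh',)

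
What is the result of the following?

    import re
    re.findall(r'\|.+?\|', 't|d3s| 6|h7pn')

['|d3s|']

Matches: at [1:6] → '|d3s|'.
`findall` yields the raw match text (1 of them) because the pattern has no groups.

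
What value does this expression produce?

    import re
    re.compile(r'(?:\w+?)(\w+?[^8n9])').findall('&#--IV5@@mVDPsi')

['V5', 'VD', 'si']

Because the quantifier is non-greedy, it stops expanding at the earliest point where the rest of the pattern can succeed.
`findall` collects group 1 from each match (3 total).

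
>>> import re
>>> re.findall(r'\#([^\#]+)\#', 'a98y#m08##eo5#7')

Scanning left to right: at [4:9] match '#m08#', group 1 = 'm08'; at [9:14] match '#eo5#', group 1 = 'eo5'.
One capturing group, so `findall` returns just the captured substring from each match — 2 in all.

['m08', 'eo5']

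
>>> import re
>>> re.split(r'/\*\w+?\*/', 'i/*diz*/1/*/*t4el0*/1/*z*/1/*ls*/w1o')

['i', '1/*', '1', '1', 'w1o']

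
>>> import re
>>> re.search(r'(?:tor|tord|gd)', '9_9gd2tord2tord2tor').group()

'gd'

`search` walks the string left to right and returns the first match it finds.
The match spans [3:5] → 'gd'.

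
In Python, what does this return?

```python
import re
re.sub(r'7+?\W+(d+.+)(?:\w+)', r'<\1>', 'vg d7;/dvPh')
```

Pattern: one or more of the literal '7' (lazy), then one or more of a non-word character; then one or more of a literal 'd', then one or more of any character (captured); then one or more of a word character (non-capturing group).
Matches: at [4:11] → '7;/dvPh'.
Each match is replaced using the text its own group 1 captured.

'vg d<dvP>'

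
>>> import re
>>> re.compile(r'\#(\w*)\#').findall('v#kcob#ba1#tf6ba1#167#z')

Walking the string: at [1:7] match '#kcob#', group 1 = 'kcob'; at [10:18] match '#tf6ba1#', group 1 = 'tf6ba1'.
Because there's exactly one group, `findall` drops the full match and keeps group 1 from each hit.

['kcob', 'tf6ba1']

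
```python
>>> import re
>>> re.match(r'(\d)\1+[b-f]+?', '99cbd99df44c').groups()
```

The match spans [0:3] → '99c'.
Captured: group 1 = '9'.

('9',)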